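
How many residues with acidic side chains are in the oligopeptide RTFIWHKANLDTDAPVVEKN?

Only D (aspartate) and E (glutamate) carry a side-chain carboxylic acid.
Matching residues: D11, D13, E18.

3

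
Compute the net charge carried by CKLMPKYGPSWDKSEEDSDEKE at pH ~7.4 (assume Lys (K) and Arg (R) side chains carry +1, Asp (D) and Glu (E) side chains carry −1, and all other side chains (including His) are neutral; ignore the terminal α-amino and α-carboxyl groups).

Positive (K, R): K2, K6, K13, K21 → +4.
Negative (D, E): D12, E15, E16, D17, D19, E20, E22 → −7.
Net charge = (+4) + (−7) = −3.

-3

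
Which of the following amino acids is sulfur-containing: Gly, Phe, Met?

Met

Only Cys (C) and Met (M) have a sulfur atom in the side chain.
Of the listed options, only Met belongs to this group.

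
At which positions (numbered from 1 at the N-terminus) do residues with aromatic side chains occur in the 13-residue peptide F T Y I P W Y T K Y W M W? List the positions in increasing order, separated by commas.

The aromatic amino acids are Phe (F, benzyl), Trp (W, indole), and Tyr (Y, phenol).
Matching residues: F1, Y3, W6, Y7, Y10, W11, W13.

1, 3, 6, 7, 10, 11, 13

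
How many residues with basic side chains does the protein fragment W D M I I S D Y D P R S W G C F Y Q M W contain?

The basic amino acids are Lys (K), Arg (R), and His (H).
Matching residues: R11.

1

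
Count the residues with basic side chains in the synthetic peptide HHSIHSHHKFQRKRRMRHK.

13

The basic amino acids are Lys (K), Arg (R), and His (H).
Matching residues: H1, H2, H5, H7, H8, K9, R12, K13, R14, R15, R17, H18, K19.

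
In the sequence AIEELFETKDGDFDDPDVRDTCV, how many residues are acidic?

9

Only D (aspartate) and E (glutamate) carry a side-chain carboxylic acid.
Matching residues: E3, E4, E7, D10, D12, D14, D15, D17, D20.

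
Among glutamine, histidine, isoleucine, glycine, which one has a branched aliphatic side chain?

Valine (V), leucine (L), and isoleucine (I) are the branched-chain amino acids.
Of the listed options, only isoleucine belongs to this group.

isoleucine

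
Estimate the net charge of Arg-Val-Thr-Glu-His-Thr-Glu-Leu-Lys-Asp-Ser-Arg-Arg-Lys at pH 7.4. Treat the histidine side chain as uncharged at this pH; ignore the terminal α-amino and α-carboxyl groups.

+2

At pH ~7.4 the Lys and Arg side chains are protonated (+1), the Asp and Glu side chains are deprotonated (−1), and with His taken as neutral all other side chains carry no charge.
Positive (K, R): Arg1, Lys9, Arg12, Arg13, Lys14 → +5.
Negative (D, E): Glu4, Glu7, Asp10 → −3.
Net charge = (+5) + (−3) = +2.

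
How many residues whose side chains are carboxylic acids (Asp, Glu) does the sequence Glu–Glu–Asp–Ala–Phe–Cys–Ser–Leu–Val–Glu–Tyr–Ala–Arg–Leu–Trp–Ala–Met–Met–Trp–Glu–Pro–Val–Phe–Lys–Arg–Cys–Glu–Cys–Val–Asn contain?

Matching residues: Glu1, Glu2, Asp3, Glu10, Glu20, Glu27.

6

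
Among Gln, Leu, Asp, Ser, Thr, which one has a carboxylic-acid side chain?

Aspartate (D) and glutamate (E) have carboxylic-acid side chains and are the acidic amino acids.
Of the listed options, only Asp belongs to this group.

Asp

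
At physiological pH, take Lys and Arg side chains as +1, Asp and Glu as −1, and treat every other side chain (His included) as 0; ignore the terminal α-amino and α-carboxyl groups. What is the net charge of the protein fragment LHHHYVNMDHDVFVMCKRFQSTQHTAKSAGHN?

Positive (K, R): K17, R18, K27 → +3.
Negative (D, E): D9, D11 → −2.
Net charge = (+3) + (−2) = +1.

+1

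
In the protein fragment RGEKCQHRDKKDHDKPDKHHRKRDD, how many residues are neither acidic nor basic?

Acidic: D, E. Basic: K, R, H. All other residues are neither.
Matching residues: G2, C5, Q6, P16.

4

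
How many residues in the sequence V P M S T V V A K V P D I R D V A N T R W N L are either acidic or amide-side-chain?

Acidic: D, E. Amide-side-chain: N, Q.
Acidic residues here: D12, D15 (2).
Amide-side-chain residues here: N18, N22 (2).
The two groups share no amino acid, so total = 2 + 2 = 4.

4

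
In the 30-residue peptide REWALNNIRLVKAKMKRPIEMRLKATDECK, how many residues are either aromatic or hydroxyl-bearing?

2

Aromatic: F, W, Y. Hydroxyl-bearing: S, T, Y.
Aromatic residues here: W3 (1).
Hydroxyl-bearing residues here: T26 (1).
(Y belongs to both groups, but none appear in this sequence.) Total = 1 + 1 = 2.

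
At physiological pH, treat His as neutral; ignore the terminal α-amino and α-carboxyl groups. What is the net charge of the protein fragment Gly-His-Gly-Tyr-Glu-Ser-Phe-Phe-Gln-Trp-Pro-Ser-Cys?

-1

The side chains ionized at physiological pH are Lys/Arg (+1) and Asp/Glu (−1); with His treated as neutral, nothing else contributes.
Positive (K, R): none → +0.
Negative (D, E): Glu5 → −1.
Net charge = (+0) + (−1) = −1.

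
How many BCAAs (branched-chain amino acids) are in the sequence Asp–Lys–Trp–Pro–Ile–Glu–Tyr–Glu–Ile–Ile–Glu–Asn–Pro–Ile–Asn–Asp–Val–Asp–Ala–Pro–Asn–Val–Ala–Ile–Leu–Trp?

8

The BCAAs are Val, Leu, and Ile — aliphatic side chains with a branch point.
Matching residues: Ile5, Ile9, Ile10, Ile14, Val17, Val22, Ile24, Leu25.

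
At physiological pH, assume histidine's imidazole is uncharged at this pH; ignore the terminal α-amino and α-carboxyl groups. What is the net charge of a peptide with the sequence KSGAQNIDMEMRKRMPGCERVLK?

The side chains ionized at physiological pH are Lys/Arg (+1) and Asp/Glu (−1); with His treated as neutral, nothing else contributes.
Positive (K, R): K1, R12, K13, R14, R20, K23 → +6.
Negative (D, E): D8, E10, E19 → −3.
Net charge = (+6) + (−3) = +3.

+3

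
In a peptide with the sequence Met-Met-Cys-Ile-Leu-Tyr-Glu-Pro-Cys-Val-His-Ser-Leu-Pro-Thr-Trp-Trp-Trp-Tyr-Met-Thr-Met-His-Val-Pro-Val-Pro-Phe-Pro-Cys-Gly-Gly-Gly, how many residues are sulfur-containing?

7

Only Cys (C) and Met (M) have a sulfur atom in the side chain.
Matching residues: Met1, Met2, Cys3, Cys9, Met20, Met22, Cys30.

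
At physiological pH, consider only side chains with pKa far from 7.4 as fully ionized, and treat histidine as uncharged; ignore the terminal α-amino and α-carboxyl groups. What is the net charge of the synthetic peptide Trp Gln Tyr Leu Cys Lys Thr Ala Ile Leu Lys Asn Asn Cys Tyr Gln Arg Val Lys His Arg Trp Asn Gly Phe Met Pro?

Near pH 7.4, K and R contribute +1 each, D and E contribute −1 each, and every other side chain (His included, as stated) is uncharged.
Positive (K, R): Lys6, Lys11, Arg17, Lys19, Arg21 → +5.
Negative (D, E): none → −0.
Net charge = (+5) + (−0) = +5.

+5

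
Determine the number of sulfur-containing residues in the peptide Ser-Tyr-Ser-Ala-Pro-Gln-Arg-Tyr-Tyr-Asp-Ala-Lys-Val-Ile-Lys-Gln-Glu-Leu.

0

Cysteine (C, thiol) and methionine (M, thioether) are the two sulfur-containing amino acids.
None of the 18 residues belong to this group.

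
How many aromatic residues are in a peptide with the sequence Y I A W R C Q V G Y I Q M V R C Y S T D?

The aromatic amino acids are Phe (F, benzyl), Trp (W, indole), and Tyr (Y, phenol).
Matching residues: Y1, W4, Y10, Y17.

4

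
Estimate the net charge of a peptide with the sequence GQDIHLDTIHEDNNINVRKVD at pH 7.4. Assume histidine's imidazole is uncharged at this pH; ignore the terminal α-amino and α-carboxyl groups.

-3

The side chains ionized at physiological pH are Lys/Arg (+1) and Asp/Glu (−1); with His treated as neutral, nothing else contributes.
Positive (K, R): R18, K19 → +2.
Negative (D, E): D3, D7, E11, D12, D21 → −5.
Net charge = (+2) + (−5) = −3.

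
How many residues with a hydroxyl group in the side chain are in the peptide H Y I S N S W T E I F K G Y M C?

S, T, and Y are the three residues with a side-chain hydroxyl.
Matching residues: Y2, S4, S6, T8, Y14.

5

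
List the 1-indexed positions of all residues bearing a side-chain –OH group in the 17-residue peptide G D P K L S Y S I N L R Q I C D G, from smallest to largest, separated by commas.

Serine (S), threonine (T), and tyrosine (Y) each carry a hydroxyl group on the side chain.
Matching residues: S6, Y7, S8.

6, 7, 8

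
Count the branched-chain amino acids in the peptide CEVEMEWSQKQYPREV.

V, L, and I make up the branched-chain aliphatic group.
Matching residues: V3, V16.

2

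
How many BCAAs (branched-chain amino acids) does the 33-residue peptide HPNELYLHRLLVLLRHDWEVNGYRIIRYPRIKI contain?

12

Valine (V), leucine (L), and isoleucine (I) are the branched-chain amino acids.
Matching residues: L5, L7, L10, L11, V12, L13, L14, V20, I25, I26, I31, I33.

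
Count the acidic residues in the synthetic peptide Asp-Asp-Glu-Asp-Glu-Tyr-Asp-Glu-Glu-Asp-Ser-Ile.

The acidic residues are Asp (D) and Glu (E), whose side chains end in a carboxylate group.
Matching residues: Asp1, Asp2, Glu3, Asp4, Glu5, Asp7, Glu8, Glu9, Asp10.

9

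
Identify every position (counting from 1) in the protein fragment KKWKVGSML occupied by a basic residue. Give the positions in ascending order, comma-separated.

1, 2, 4

Matching residues: K1, K2, K4.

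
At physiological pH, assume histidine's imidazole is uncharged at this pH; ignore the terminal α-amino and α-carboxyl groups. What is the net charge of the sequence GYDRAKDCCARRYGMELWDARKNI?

+2

At pH ~7.4 the Lys and Arg side chains are protonated (+1), the Asp and Glu side chains are deprotonated (−1), and with His taken as neutral all other side chains carry no charge.
Positive (K, R): R4, K6, R11, R12, R21, K22 → +6.
Negative (D, E): D3, D7, E16, D19 → −4.
Net charge = (+6) + (−4) = +2.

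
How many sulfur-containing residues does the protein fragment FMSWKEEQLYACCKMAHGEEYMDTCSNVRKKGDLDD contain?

Only Cys (C) and Met (M) have a sulfur atom in the side chain.
Matching residues: M2, C12, C13, M15, M22, C25.

6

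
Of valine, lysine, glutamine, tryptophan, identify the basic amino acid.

K, R, and H are the three residues with basic side chains (ε-amine, guanidinium, and imidazole respectively).
Of the listed options, only lysine belongs to this group.

lysine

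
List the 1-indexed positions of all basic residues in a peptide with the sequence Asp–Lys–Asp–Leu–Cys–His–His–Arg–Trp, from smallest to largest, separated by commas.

2, 6, 7, 8

Lysine (K), arginine (R), and histidine (H) have basic, nitrogen-containing side chains.
Matching residues: Lys2, His6, His7, Arg8.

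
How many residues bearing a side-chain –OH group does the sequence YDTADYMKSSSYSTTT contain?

11

The –OH-bearing residues are Ser, Thr (aliphatic alcohols), and Tyr (phenol).
Matching residues: Y1, T3, Y6, S9, S10, S11, Y12, S13, T14, T15, T16.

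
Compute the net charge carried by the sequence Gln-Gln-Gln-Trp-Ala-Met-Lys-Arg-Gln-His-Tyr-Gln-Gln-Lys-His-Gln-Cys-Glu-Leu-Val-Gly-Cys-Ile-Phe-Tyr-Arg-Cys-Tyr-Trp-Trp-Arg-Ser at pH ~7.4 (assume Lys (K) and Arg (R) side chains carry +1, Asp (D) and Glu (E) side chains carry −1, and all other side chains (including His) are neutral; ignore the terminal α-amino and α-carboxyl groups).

+4

Positive (K, R): Lys7, Arg8, Lys14, Arg26, Arg31 → +5.
Negative (D, E): Glu18 → −1.
Net charge = (+5) + (−1) = +4.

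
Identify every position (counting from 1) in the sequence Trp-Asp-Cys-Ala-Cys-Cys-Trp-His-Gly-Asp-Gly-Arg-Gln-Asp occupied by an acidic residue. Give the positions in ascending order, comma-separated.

2, 10, 14

Only D (aspartate) and E (glutamate) carry a side-chain carboxylic acid.
Matching residues: Asp2, Asp10, Asp14.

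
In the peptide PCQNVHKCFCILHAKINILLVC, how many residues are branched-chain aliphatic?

The BCAAs are Val, Leu, and Ile — aliphatic side chains with a branch point.
Matching residues: V5, I11, L12, I16, I18, L19, L20, V21.

8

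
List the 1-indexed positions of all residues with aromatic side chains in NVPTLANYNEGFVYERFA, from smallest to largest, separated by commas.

8, 12, 14, 17

The aromatic amino acids are Phe (F, benzyl), Trp (W, indole), and Tyr (Y, phenol).
Matching residues: Y8, F12, Y14, F17.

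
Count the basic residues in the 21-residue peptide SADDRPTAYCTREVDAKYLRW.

4

Lysine (K), arginine (R), and histidine (H) have basic, nitrogen-containing side chains.
Matching residues: R5, R12, K17, R20.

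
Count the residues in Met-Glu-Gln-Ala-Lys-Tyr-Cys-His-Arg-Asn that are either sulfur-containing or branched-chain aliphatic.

Sulfur-containing: C, M. Branched-chain aliphatic: I, L, V.
Sulfur-containing residues here: Met1, Cys7 (2).
Branched-chain aliphatic residues here: none (0).
The two groups share no amino acid, so total = 2 + 0 = 2.

2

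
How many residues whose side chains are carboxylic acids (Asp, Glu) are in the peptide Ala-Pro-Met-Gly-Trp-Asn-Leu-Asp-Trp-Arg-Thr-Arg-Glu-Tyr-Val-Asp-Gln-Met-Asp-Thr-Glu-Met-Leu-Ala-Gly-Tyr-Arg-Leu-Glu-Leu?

6

Matching residues: Asp8, Glu13, Asp16, Asp19, Glu21, Glu29.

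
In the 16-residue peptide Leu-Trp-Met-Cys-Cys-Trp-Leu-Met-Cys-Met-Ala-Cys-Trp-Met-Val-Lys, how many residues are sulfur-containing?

The sulfur-bearing residues are cysteine (–SH) and methionine (–S–CH₃).
Matching residues: Met3, Cys4, Cys5, Met8, Cys9, Met10, Cys12, Met14.

8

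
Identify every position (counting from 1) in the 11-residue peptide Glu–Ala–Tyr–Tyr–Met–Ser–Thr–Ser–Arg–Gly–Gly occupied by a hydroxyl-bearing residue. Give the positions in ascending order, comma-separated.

The –OH-bearing residues are Ser, Thr (aliphatic alcohols), and Tyr (phenol).
Matching residues: Tyr3, Tyr4, Ser6, Thr7, Ser8.

3, 4, 6, 7, 8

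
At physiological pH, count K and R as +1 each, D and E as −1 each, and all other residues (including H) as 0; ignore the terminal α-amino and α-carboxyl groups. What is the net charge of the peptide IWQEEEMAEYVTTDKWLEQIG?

-5

Positive (K, R): K15 → +1.
Negative (D, E): E4, E5, E6, E9, D14, E18 → −6.
Net charge = (+1) + (−6) = −5.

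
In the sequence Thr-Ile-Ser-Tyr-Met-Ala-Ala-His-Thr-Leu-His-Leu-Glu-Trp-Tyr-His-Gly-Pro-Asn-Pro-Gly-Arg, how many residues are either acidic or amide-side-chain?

Acidic: D, E. Amide-side-chain: N, Q.
Acidic residues here: Glu13 (1).
Amide-side-chain residues here: Asn19 (1).
The two groups share no amino acid, so total = 1 + 1 = 2.

2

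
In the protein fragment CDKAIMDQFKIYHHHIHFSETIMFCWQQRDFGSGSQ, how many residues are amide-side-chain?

The amide-side-chain residues are Asn (N) and Gln (Q).
Matching residues: Q8, Q27, Q28, Q36.

4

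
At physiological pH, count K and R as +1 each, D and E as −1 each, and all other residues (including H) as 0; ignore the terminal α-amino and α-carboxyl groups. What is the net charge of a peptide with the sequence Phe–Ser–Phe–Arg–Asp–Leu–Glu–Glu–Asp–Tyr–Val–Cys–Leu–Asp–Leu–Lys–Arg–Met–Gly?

Positive (K, R): Arg4, Lys16, Arg17 → +3.
Negative (D, E): Asp5, Glu7, Glu8, Asp9, Asp14 → −5.
Net charge = (+3) + (−5) = −2.

-2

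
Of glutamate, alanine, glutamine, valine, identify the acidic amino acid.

glutamate

Aspartate (D) and glutamate (E) have carboxylic-acid side chains and are the acidic amino acids.
Of the listed options, only glutamate belongs to this group.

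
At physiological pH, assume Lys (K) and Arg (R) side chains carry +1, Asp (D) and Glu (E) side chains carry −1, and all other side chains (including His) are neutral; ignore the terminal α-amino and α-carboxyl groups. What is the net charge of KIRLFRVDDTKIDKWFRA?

+3

Positive (K, R): K1, R3, R6, K11, K14, R17 → +6.
Negative (D, E): D8, D9, D13 → −3.
Net charge = (+6) + (−3) = +3.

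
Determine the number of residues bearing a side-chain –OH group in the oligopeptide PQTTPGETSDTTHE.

S, T, and Y are the three residues with a side-chain hydroxyl.
Matching residues: T3, T4, T8, S9, T11, T12.

6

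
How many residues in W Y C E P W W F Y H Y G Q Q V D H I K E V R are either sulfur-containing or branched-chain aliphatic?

4

Sulfur-containing: C, M. Branched-chain aliphatic: I, L, V.
Sulfur-containing residues here: C3 (1).
Branched-chain aliphatic residues here: V15, I18, V21 (3).
The two groups share no amino acid, so total = 1 + 3 = 4.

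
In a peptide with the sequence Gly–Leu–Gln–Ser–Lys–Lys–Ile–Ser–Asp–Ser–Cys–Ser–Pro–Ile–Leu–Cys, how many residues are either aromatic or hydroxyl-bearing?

Aromatic: F, W, Y. Hydroxyl-bearing: S, T, Y.
Aromatic residues here: none (0).
Hydroxyl-bearing residues here: Ser4, Ser8, Ser10, Ser12 (4).
(Y belongs to both groups, but none appear in this sequence.) Total = 0 + 4 = 4.

4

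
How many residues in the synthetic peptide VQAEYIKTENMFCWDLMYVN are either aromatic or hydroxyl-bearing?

5

Aromatic: F, W, Y. Hydroxyl-bearing: S, T, Y.
Aromatic residues here: Y5, F12, W14, Y18 (4).
Hydroxyl-bearing residues here: Y5, T8, Y18 (3).
Y is in both groups, so the 2 Y residues must not be double-counted.
Total = 4 + 3 − 2 = 5.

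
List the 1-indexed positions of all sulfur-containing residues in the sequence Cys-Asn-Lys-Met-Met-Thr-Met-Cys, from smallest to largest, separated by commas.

1, 4, 5, 7, 8

Only Cys (C) and Met (M) have a sulfur atom in the side chain.
Matching residues: Cys1, Met4, Met5, Met7, Cys8.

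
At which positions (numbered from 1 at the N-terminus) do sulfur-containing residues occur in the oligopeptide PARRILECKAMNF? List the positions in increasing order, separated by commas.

Cysteine (C, thiol) and methionine (M, thioether) are the two sulfur-containing amino acids.
Matching residues: C8, M11.

8, 11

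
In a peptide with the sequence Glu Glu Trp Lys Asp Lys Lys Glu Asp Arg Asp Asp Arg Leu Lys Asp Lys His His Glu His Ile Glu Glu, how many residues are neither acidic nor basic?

3

Acidic: D, E. Basic: K, R, H. All other residues are neither.
Matching residues: Trp3, Leu14, Ile22.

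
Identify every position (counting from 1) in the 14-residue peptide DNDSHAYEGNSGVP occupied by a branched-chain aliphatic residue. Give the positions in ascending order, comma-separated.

13

V, L, and I make up the branched-chain aliphatic group.
Matching residues: V13.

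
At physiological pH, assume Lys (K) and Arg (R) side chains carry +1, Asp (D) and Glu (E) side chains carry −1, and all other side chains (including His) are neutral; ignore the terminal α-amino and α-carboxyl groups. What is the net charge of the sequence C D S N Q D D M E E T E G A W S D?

Positive (K, R): none → +0.
Negative (D, E): D2, D6, D7, E9, E10, E12, D17 → −7.
Net charge = (+0) + (−7) = −7.

-7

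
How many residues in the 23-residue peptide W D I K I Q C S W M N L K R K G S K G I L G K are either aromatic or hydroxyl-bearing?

Aromatic: F, W, Y. Hydroxyl-bearing: S, T, Y.
Aromatic residues here: W1, W9 (2).
Hydroxyl-bearing residues here: S8, S17 (2).
(Y belongs to both groups, but none appear in this sequence.) Total = 2 + 2 = 4.

4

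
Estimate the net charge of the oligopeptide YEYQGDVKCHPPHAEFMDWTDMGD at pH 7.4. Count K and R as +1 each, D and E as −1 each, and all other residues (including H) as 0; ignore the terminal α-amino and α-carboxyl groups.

-5

Positive (K, R): K8 → +1.
Negative (D, E): E2, D6, E15, D18, D21, D24 → −6.
Net charge = (+1) + (−6) = −5.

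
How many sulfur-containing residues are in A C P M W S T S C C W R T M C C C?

8

Only Cys (C) and Met (M) have a sulfur atom in the side chain.
Matching residues: C2, M4, C9, C10, M14, C15, C16, C17.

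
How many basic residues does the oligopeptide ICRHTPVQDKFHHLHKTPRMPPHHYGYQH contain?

11

Lysine (K), arginine (R), and histidine (H) have basic, nitrogen-containing side chains.
Matching residues: R3, H4, K10, H12, H13, H15, K16, R19, H23, H24, H29.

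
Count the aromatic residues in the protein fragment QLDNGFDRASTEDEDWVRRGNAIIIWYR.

4

The aromatic amino acids are Phe (F, benzyl), Trp (W, indole), and Tyr (Y, phenol).
Matching residues: F6, W16, W26, Y27.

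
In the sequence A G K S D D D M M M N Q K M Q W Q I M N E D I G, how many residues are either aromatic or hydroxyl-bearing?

Aromatic: F, W, Y. Hydroxyl-bearing: S, T, Y.
Aromatic residues here: W16 (1).
Hydroxyl-bearing residues here: S4 (1).
(Y belongs to both groups, but none appear in this sequence.) Total = 1 + 1 = 2.

2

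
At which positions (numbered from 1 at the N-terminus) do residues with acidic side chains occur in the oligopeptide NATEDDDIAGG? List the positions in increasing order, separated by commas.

4, 5, 6, 7

Only D (aspartate) and E (glutamate) carry a side-chain carboxylic acid.
Matching residues: E4, D5, D6, D7.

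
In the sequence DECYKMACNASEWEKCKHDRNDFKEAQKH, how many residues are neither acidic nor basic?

14

Acidic: D, E. Basic: K, R, H. All other residues are neither.
Matching residues: C3, Y4, M6, A7, C8, N9, A10, S11, W13, C16, N21, F23, A26, Q27.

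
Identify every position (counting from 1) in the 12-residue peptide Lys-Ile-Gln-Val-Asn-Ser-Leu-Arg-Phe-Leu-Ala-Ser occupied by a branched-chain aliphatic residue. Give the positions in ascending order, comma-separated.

2, 4, 7, 10

Matching residues: Ile2, Val4, Leu7, Leu10.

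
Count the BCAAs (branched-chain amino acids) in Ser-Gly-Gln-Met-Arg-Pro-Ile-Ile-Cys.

The BCAAs are Val, Leu, and Ile — aliphatic side chains with a branch point.
Matching residues: Ile7, Ile8.

2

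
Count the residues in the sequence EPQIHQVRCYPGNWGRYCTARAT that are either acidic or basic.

5

Acidic: D, E. Basic: H, K, R.
Acidic residues here: E1 (1).
Basic residues here: H5, R8, R16, R21 (4).
The two groups share no amino acid, so total = 1 + 4 = 5.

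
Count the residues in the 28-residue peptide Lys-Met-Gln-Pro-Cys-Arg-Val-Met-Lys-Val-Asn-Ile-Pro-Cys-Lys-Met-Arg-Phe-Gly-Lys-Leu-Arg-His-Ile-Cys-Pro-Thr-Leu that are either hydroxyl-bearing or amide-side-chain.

3

Hydroxyl-bearing: S, T, Y. Amide-side-chain: N, Q.
Hydroxyl-bearing residues here: Thr27 (1).
Amide-side-chain residues here: Gln3, Asn11 (2).
The two groups share no amino acid, so total = 1 + 2 = 3.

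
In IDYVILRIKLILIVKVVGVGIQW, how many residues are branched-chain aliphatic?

14

Valine (V), leucine (L), and isoleucine (I) are the branched-chain amino acids.
Matching residues: I1, V4, I5, L6, I8, L10, I11, L12, I13, V14, V16, V17, V19, I21.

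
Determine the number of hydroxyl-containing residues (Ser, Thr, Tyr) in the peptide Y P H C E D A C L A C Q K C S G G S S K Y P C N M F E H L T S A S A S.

Matching residues: Y1, S15, S18, S19, Y21, T30, S31, S33, S35.

9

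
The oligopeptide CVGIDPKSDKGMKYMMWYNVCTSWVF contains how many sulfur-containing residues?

The sulfur-bearing residues are cysteine (–SH) and methionine (–S–CH₃).
Matching residues: C1, M12, M15, M16, C21.

5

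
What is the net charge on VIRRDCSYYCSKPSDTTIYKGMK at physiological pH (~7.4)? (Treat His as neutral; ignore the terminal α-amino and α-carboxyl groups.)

+3

Near pH 7.4, K and R contribute +1 each, D and E contribute −1 each, and every other side chain (His included, as stated) is uncharged.
Positive (K, R): R3, R4, K12, K20, K23 → +5.
Negative (D, E): D5, D15 → −2.
Net charge = (+5) + (−2) = +3.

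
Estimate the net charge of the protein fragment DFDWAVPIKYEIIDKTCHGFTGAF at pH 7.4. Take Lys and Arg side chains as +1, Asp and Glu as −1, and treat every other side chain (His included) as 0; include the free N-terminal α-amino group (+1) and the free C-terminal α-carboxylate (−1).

Positive (K, R): K9, K15 → +2.
Negative (D, E): D1, D3, E11, D14 → −4.
The N-terminus (+1) and C-terminus (−1) cancel.
Net charge = (+2) + (−4) = −2.

-2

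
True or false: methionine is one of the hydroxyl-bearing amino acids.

The –OH-bearing residues are Ser, Thr (aliphatic alcohols), and Tyr (phenol).
Methionine is not in this group.

False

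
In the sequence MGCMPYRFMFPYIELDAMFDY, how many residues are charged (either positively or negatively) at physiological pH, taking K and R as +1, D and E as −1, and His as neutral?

Charged side chains at pH ~7.4: K, R (positive); D, E (negative).
Matching residues: R7, E14, D16, D20.

4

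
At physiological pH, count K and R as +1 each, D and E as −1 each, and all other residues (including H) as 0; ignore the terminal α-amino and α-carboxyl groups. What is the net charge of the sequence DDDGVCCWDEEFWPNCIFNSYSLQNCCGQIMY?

Positive (K, R): none → +0.
Negative (D, E): D1, D2, D3, D9, E10, E11 → −6.
Net charge = (+0) + (−6) = −6.

-6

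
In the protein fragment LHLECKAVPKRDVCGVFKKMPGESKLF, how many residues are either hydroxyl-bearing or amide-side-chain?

Hydroxyl-bearing: S, T, Y. Amide-side-chain: N, Q.
Hydroxyl-bearing residues here: S24 (1).
Amide-side-chain residues here: none (0).
The two groups share no amino acid, so total = 1 + 0 = 1.

1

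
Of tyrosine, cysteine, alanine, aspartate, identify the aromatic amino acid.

Phenylalanine (F), tryptophan (W), and tyrosine (Y) have aromatic ring side chains.
Of the listed options, only tyrosine belongs to this group.

tyrosine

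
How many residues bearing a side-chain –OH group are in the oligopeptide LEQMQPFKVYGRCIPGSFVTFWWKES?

Serine (S), threonine (T), and tyrosine (Y) each carry a hydroxyl group on the side chain.
Matching residues: Y10, S17, T20, S26.

4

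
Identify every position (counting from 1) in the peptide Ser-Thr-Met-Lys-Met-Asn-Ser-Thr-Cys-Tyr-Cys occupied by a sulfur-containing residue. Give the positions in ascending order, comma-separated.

Only Cys (C) and Met (M) have a sulfur atom in the side chain.
Matching residues: Met3, Met5, Cys9, Cys11.

3, 5, 9, 11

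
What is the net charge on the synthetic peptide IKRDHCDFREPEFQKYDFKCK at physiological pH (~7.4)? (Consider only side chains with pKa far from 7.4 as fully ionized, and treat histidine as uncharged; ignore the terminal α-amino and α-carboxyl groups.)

At pH ~7.4 the Lys and Arg side chains are protonated (+1), the Asp and Glu side chains are deprotonated (−1), and with His taken as neutral all other side chains carry no charge.
Positive (K, R): K2, R3, R9, K15, K19, K21 → +6.
Negative (D, E): D4, D7, E10, E12, D17 → −5.
Net charge = (+6) + (−5) = +1.

+1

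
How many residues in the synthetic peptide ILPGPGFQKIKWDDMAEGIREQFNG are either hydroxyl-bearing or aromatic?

3

Hydroxyl-bearing: S, T, Y. Aromatic: F, W, Y.
Hydroxyl-bearing residues here: none (0).
Aromatic residues here: F7, W12, F23 (3).
(Y belongs to both groups, but none appear in this sequence.) Total = 0 + 3 = 3.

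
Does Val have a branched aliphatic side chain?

Valine (V), leucine (L), and isoleucine (I) are the branched-chain amino acids.
Valine is in this group.

Yes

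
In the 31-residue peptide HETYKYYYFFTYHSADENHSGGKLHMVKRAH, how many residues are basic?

The basic amino acids are Lys (K), Arg (R), and His (H).
Matching residues: H1, K5, H13, H19, K23, H25, K28, R29, H31.

9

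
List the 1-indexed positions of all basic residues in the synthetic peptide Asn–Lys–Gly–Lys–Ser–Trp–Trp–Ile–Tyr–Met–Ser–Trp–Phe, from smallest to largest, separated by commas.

K, R, and H are the three residues with basic side chains (ε-amine, guanidinium, and imidazole respectively).
Matching residues: Lys2, Lys4.

2, 4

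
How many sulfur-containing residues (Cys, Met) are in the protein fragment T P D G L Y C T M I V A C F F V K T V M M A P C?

6

Matching residues: C7, M9, C13, M20, M21, C24.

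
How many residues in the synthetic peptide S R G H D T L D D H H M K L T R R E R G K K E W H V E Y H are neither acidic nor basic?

Acidic: D, E. Basic: K, R, H. All other residues are neither.
Matching residues: S1, G3, T6, L7, M12, L14, T15, G20, W24, V26, Y28.

11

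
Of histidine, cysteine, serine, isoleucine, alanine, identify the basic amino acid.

Lysine (K), arginine (R), and histidine (H) have basic, nitrogen-containing side chains.
Of the listed options, only histidine belongs to this group.

histidine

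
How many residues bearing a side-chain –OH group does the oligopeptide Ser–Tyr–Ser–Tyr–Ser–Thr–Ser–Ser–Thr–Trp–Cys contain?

Serine (S), threonine (T), and tyrosine (Y) each carry a hydroxyl group on the side chain.
Matching residues: Ser1, Tyr2, Ser3, Tyr4, Ser5, Thr6, Ser7, Ser8, Thr9.

9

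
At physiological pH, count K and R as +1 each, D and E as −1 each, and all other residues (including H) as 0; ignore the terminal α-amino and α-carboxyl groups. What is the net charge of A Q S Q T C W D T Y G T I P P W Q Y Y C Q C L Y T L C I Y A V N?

-1

Positive (K, R): none → +0.
Negative (D, E): D8 → −1.
Net charge = (+0) + (−1) = −1.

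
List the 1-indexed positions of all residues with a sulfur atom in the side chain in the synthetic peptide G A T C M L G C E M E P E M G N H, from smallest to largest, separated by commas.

4, 5, 8, 10, 14

The sulfur-bearing residues are cysteine (–SH) and methionine (–S–CH₃).
Matching residues: C4, M5, C8, M10, M14.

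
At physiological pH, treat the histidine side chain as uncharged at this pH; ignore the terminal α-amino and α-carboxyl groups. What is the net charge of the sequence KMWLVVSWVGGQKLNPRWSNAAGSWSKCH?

+4

At pH ~7.4 the Lys and Arg side chains are protonated (+1), the Asp and Glu side chains are deprotonated (−1), and with His taken as neutral all other side chains carry no charge.
Positive (K, R): K1, K13, R17, K27 → +4.
Negative (D, E): none → −0.
Net charge = (+4) + (−0) = +4.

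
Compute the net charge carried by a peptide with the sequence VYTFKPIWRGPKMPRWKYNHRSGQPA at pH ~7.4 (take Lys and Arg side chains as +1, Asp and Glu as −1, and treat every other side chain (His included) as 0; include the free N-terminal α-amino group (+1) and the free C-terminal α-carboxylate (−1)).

Positive (K, R): K5, R9, K12, R15, K17, R21 → +6.
Negative (D, E): none → −0.
The N-terminus (+1) and C-terminus (−1) cancel.
Net charge = (+6) + (−0) = +6.

+6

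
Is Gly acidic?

Aspartate (D) and glutamate (E) have carboxylic-acid side chains and are the acidic amino acids.
Glycine is not in this group.

No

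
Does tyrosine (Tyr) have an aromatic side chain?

F, W, and Y each carry an aromatic ring on the side chain.
Tyrosine is in this group.

Yes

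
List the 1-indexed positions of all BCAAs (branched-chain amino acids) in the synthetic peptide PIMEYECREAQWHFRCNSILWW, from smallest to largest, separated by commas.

2, 19, 20

V, L, and I make up the branched-chain aliphatic group.
Matching residues: I2, I19, L20.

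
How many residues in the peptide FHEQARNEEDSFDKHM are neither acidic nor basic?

7

Acidic: D, E. Basic: K, R, H. All other residues are neither.
Matching residues: F1, Q4, A5, N7, S11, F12, M16.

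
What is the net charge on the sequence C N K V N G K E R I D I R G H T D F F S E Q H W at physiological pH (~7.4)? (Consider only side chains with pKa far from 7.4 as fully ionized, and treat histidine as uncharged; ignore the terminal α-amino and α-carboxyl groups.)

0

At pH ~7.4 the Lys and Arg side chains are protonated (+1), the Asp and Glu side chains are deprotonated (−1), and with His taken as neutral all other side chains carry no charge.
Positive (K, R): K3, K7, R9, R13 → +4.
Negative (D, E): E8, D11, D17, E21 → −4.
Net charge = (+4) + (−4) = 0.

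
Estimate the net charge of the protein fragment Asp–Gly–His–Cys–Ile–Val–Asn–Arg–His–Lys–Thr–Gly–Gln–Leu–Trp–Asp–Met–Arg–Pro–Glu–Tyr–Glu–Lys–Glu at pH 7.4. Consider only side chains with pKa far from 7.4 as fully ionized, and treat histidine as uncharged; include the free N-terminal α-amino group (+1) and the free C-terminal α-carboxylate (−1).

-1

The side chains ionized at physiological pH are Lys/Arg (+1) and Asp/Glu (−1); with His treated as neutral, nothing else contributes.
Positive (K, R): Arg8, Lys10, Arg18, Lys23 → +4.
Negative (D, E): Asp1, Asp16, Glu20, Glu22, Glu24 → −5.
The N-terminus (+1) and C-terminus (−1) cancel.
Net charge = (+4) + (−5) = −1.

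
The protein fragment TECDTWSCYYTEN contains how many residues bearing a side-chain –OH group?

S, T, and Y are the three residues with a side-chain hydroxyl.
Matching residues: T1, T5, S7, Y9, Y10, T11.

6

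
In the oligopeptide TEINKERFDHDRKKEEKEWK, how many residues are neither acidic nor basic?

5

Acidic: D, E. Basic: K, R, H. All other residues are neither.
Matching residues: T1, I3, N4, F8, W19.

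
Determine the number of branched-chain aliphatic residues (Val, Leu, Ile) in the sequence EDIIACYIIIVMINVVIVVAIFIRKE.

Matching residues: I3, I4, I8, I9, I10, V11, I13, V15, V16, I17, V18, V19, I21, I23.

14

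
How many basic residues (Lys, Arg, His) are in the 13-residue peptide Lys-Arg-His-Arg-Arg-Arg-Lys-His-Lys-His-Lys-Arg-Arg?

Matching residues: Lys1, Arg2, His3, Arg4, Arg5, Arg6, Lys7, His8, Lys9, His10, Lys11, Arg12, Arg13.

13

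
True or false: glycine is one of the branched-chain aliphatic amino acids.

False

The BCAAs are Val, Leu, and Ile — aliphatic side chains with a branch point.
Glycine is not in this group.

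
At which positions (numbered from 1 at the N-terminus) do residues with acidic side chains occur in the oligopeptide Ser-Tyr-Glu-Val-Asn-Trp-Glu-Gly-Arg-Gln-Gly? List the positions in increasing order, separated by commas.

Aspartate (D) and glutamate (E) have carboxylic-acid side chains and are the acidic amino acids.
Matching residues: Glu3, Glu7.

3, 7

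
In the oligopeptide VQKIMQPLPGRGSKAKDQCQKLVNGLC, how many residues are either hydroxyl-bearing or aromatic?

Hydroxyl-bearing: S, T, Y. Aromatic: F, W, Y.
Hydroxyl-bearing residues here: S13 (1).
Aromatic residues here: none (0).
(Y belongs to both groups, but none appear in this sequence.) Total = 1 + 0 = 1.

1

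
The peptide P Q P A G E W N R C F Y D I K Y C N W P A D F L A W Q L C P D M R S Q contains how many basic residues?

3

The basic amino acids are Lys (K), Arg (R), and His (H).
Matching residues: R9, K15, R33.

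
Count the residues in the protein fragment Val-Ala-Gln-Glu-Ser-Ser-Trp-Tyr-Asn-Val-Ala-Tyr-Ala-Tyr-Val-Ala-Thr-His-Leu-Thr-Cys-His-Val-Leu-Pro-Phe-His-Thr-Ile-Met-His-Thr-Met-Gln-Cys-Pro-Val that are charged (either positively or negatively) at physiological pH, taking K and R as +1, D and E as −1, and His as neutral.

Charged side chains at pH ~7.4: K, R (positive); D, E (negative).
Matching residues: Glu4.

1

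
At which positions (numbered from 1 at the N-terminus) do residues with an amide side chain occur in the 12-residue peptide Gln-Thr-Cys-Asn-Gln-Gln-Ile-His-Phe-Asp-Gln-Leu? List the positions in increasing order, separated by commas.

The amide-side-chain residues are Asn (N) and Gln (Q).
Matching residues: Gln1, Asn4, Gln5, Gln6, Gln11.

1, 4, 5, 6, 11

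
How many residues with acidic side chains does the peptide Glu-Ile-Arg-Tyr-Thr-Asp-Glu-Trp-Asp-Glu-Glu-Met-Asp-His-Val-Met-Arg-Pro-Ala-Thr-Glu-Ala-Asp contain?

Aspartate (D) and glutamate (E) have carboxylic-acid side chains and are the acidic amino acids.
Matching residues: Glu1, Asp6, Glu7, Asp9, Glu10, Glu11, Asp13, Glu21, Asp23.

9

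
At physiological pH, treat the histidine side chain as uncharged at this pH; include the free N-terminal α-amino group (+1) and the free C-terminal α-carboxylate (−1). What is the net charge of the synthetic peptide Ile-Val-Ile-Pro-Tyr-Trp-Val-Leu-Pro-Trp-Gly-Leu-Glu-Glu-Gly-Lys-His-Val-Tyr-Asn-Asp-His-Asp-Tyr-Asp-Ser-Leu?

Near pH 7.4, K and R contribute +1 each, D and E contribute −1 each, and every other side chain (His included, as stated) is uncharged.
Positive (K, R): Lys16 → +1.
Negative (D, E): Glu13, Glu14, Asp21, Asp23, Asp25 → −5.
The N-terminus (+1) and C-terminus (−1) cancel.
Net charge = (+1) + (−5) = −4.

-4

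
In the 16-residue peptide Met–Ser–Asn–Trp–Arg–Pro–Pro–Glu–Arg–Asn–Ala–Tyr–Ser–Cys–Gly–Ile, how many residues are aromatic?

The aromatic amino acids are Phe (F, benzyl), Trp (W, indole), and Tyr (Y, phenol).
Matching residues: Trp4, Tyr12.

2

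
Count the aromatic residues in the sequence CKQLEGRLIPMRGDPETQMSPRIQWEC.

1

Phenylalanine (F), tryptophan (W), and tyrosine (Y) have aromatic ring side chains.
Matching residues: W25.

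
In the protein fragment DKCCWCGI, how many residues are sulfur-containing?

The sulfur-bearing residues are cysteine (–SH) and methionine (–S–CH₃).
Matching residues: C3, C4, C6.

3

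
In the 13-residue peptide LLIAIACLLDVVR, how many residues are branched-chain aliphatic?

8

The BCAAs are Val, Leu, and Ile — aliphatic side chains with a branch point.
Matching residues: L1, L2, I3, I5, L8, L9, V11, V12.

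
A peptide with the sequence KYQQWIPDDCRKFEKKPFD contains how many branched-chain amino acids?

1

V, L, and I make up the branched-chain aliphatic group.
Matching residues: I6.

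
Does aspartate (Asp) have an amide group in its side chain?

No

Only N (asparagine) and Q (glutamine) carry a side-chain carboxamide.
Aspartate is not in this group.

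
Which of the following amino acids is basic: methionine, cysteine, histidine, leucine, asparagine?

histidine

The basic amino acids are Lys (K), Arg (R), and His (H).
Of the listed options, only histidine belongs to this group.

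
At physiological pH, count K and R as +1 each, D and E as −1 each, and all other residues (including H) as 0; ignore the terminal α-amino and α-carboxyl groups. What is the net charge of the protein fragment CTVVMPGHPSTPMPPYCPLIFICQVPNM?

0

Positive (K, R): none → +0.
Negative (D, E): none → −0.
Net charge = (+0) + (−0) = 0.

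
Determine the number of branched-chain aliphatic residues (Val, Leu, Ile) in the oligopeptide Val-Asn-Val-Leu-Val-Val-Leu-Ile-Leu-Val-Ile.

Matching residues: Val1, Val3, Leu4, Val5, Val6, Leu7, Ile8, Leu9, Val10, Ile11.

10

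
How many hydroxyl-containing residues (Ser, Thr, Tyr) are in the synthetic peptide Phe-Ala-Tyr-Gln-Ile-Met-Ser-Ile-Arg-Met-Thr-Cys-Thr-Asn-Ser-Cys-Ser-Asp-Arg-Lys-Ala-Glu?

Matching residues: Tyr3, Ser7, Thr11, Thr13, Ser15, Ser17.

6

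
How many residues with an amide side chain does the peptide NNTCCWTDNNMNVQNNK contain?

8

Asparagine (N) and glutamine (Q) have uncharged amide side chains.
Matching residues: N1, N2, N9, N10, N12, Q14, N15, N16.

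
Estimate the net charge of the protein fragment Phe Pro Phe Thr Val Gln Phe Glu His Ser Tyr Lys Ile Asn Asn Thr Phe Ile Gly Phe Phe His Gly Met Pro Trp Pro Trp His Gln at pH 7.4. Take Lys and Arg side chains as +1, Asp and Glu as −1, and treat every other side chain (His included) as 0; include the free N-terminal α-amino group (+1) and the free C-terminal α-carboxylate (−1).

0

Positive (K, R): Lys12 → +1.
Negative (D, E): Glu8 → −1.
The N-terminus (+1) and C-terminus (−1) cancel.
Net charge = (+1) + (−1) = 0.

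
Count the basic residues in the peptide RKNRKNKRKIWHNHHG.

Lysine (K), arginine (R), and histidine (H) have basic, nitrogen-containing side chains.
Matching residues: R1, K2, R4, K5, K7, R8, K9, H12, H14, H15.

10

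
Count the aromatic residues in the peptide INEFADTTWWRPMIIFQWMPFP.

6

Phenylalanine (F), tryptophan (W), and tyrosine (Y) have aromatic ring side chains.
Matching residues: F4, W9, W10, F16, W18, F21.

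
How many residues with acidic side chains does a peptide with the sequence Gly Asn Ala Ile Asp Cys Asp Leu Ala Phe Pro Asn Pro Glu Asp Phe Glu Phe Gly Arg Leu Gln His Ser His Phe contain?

5

The acidic residues are Asp (D) and Glu (E), whose side chains end in a carboxylate group.
Matching residues: Asp5, Asp7, Glu14, Asp15, Glu17.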